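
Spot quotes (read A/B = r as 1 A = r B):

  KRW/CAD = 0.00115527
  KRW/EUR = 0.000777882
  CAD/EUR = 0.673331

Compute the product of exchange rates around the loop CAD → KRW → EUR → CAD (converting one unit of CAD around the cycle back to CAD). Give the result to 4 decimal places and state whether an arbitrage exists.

Around CAD → KRW → EUR → CAD: 1 ÷ 0.00115527 × 0.000777882 ÷ 0.673331 = 1.000004
Product ≈ 1 (deviation 0.000%, within rounding noise).

1.0000 (no arbitrage)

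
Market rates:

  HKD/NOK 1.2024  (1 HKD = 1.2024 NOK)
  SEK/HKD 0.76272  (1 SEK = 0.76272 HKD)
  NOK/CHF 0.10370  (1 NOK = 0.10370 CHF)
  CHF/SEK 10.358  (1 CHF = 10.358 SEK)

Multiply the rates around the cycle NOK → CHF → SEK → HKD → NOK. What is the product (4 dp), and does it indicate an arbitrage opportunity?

0.9851 (arbitrage exists)

Around NOK → CHF → SEK → HKD → NOK: 1 × 0.10370 × 10.358 × 0.76272 × 1.2024 = 0.985074
Product < 1; profitable direction is NOK → HKD → SEK → CHF → NOK.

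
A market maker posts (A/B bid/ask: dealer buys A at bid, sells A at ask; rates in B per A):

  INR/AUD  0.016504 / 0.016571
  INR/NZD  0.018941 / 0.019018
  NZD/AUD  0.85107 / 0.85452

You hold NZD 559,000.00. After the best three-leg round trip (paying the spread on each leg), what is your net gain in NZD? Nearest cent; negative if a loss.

Net profit: NZD 8,693.53

Best loop NZD → INR → AUD → NZD:
NZD 559,000.00 ÷ 0.019018 (buy INR at ask) = INR 29,393,206.44
INR 29,393,206.44 × 0.016504 (sell INR at bid) = AUD 485,105.48
AUD 485,105.48 ÷ 0.85452 (buy NZD at ask) = NZD 567,693.53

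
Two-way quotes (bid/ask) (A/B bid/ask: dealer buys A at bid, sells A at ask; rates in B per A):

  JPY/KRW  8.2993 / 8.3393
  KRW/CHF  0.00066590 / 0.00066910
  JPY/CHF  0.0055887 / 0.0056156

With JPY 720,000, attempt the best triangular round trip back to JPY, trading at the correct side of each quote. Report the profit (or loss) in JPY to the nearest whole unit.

Best loop JPY → CHF → KRW → JPY:
JPY 720,000 × 0.0055887 (sell JPY at bid) = CHF 4,023.86
CHF 4,023.86 ÷ 0.00066910 (buy KRW at ask) = KRW 6,013,845
KRW 6,013,845 ÷ 8.3393 (buy JPY at ask) = JPY 721,145

Net profit: JPY 1,145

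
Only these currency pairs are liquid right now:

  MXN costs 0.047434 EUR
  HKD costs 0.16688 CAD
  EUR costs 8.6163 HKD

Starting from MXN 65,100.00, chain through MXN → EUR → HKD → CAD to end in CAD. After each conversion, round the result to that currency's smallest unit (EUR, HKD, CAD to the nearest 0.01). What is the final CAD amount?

CAD 4,440.13

MXN 65,100.00 × 0.047434 = EUR 3,087.95
EUR 3,087.95 × 8.6163 = HKD 26,606.70
HKD 26,606.70 × 0.16688 = CAD 4,440.13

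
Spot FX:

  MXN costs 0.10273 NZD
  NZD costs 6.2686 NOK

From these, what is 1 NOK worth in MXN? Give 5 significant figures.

1 NOK ÷ 6.2686 = 0.159525 NZD
0.159525 NZD ÷ 0.10273 = 1.55286 MXN

NOK/MXN = 1.5529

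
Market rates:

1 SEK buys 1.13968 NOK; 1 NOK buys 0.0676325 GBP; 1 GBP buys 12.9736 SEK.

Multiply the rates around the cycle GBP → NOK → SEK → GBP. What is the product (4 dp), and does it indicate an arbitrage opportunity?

Around GBP → NOK → SEK → GBP: 1 ÷ 0.0676325 ÷ 1.13968 ÷ 12.9736 = 1.000003
Product ≈ 1 (deviation 0.000%, within rounding noise).

1.0000 (no arbitrage)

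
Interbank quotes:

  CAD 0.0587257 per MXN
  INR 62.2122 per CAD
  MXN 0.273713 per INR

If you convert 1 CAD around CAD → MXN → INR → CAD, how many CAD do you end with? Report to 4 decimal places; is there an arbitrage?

1.0000 (no arbitrage)

Around CAD → MXN → INR → CAD: 1 ÷ 0.0587257 ÷ 0.273713 ÷ 62.2122 = 1.000002
Product ≈ 1 (deviation 0.000%, within rounding noise).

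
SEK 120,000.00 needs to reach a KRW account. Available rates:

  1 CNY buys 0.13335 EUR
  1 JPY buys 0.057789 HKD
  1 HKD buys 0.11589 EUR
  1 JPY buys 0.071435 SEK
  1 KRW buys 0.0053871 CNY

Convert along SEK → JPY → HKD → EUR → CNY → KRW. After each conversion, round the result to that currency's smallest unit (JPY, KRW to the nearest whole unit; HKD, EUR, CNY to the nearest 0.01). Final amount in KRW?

SEK 120,000.00 ÷ 0.071435 = JPY 1,679,849
JPY 1,679,849 × 0.057789 = HKD 97,076.79
HKD 97,076.79 × 0.11589 = EUR 11,250.23
EUR 11,250.23 ÷ 0.13335 = CNY 84,366.18
CNY 84,366.18 ÷ 0.0053871 = KRW 15,660,779

KRW 15,660,779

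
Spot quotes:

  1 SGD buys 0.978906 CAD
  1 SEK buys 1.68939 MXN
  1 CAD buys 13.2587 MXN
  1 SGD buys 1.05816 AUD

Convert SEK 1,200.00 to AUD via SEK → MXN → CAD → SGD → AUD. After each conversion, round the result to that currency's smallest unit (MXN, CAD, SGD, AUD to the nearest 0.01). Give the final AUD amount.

AUD 165.27

SEK 1,200.00 × 1.68939 = MXN 2,027.27
MXN 2,027.27 ÷ 13.2587 = CAD 152.90
CAD 152.90 ÷ 0.978906 = SGD 156.19
SGD 156.19 × 1.05816 = AUD 165.27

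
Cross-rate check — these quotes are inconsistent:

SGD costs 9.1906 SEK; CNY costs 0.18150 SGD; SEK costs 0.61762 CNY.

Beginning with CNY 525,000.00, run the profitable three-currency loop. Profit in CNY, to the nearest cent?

Profit: CNY 15,880.28

Profitable loop is CNY → SGD → SEK → CNY:
CNY 525,000.00 × 0.18150 = SGD 95,287.50
SGD 95,287.50 × 9.1906 = SEK 875,749.30
SEK 875,749.30 × 0.61762 = CNY 540,880.28
Profit = CNY 540,880.28 − CNY 525,000.00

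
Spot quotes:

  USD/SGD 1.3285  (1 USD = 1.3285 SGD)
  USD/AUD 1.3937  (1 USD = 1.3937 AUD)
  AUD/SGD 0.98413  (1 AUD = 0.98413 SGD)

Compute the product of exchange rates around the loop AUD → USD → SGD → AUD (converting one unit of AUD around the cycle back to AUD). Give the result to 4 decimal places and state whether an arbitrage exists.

0.9686 (arbitrage exists)

Around AUD → USD → SGD → AUD: 1 ÷ 1.3937 × 1.3285 ÷ 0.98413 = 0.968590
Product < 1; profitable direction is AUD → SGD → USD → AUD.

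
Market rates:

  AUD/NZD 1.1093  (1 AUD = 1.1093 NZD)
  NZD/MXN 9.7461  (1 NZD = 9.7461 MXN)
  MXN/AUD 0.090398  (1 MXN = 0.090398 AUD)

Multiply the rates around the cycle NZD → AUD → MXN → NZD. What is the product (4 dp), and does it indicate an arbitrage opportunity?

Around NZD → AUD → MXN → NZD: 1 ÷ 1.1093 ÷ 0.090398 ÷ 9.7461 = 1.023202
Product > 1; profitable direction is NZD → AUD → MXN → NZD.

1.0232 (arbitrage exists)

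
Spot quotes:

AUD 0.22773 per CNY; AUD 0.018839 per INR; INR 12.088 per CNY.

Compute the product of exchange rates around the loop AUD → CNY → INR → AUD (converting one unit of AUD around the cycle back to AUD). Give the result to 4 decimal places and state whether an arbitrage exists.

Around AUD → CNY → INR → AUD: 1 ÷ 0.22773 × 12.088 × 0.018839 = 0.999982
Product ≈ 1 (deviation 0.002%, within rounding noise).

1.0000 (no arbitrage)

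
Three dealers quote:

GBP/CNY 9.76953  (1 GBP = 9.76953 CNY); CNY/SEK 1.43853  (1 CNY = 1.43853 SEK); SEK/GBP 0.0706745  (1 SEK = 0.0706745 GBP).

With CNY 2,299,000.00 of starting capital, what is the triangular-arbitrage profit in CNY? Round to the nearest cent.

Profit: CNY 15,640.95

Profitable loop is CNY → GBP → SEK → CNY:
CNY 2,299,000.00 ÷ 9.76953 = GBP 235,323.50
GBP 235,323.50 ÷ 0.0706745 = SEK 3,329,680.45
SEK 3,329,680.45 ÷ 1.43853 = CNY 2,314,640.95
Profit = CNY 2,314,640.95 − CNY 2,299,000.00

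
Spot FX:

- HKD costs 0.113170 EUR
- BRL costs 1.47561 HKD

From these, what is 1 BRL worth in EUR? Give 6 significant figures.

BRL/EUR = 0.166995

1 BRL × 1.47561 = 1.47561 HKD
1.47561 HKD × 0.113170 = 0.166995 EUR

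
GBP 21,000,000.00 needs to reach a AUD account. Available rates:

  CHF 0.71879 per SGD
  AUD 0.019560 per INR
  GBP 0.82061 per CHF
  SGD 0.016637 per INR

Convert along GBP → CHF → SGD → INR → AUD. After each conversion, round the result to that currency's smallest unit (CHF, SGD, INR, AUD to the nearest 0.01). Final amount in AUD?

AUD 41,857,597.46

GBP 21,000,000.00 ÷ 0.82061 = CHF 25,590,719.10
CHF 25,590,719.10 ÷ 0.71879 = SGD 35,602,497.39
SGD 35,602,497.39 ÷ 0.016637 = INR 2,139,958,970.37
INR 2,139,958,970.37 × 0.019560 = AUD 41,857,597.46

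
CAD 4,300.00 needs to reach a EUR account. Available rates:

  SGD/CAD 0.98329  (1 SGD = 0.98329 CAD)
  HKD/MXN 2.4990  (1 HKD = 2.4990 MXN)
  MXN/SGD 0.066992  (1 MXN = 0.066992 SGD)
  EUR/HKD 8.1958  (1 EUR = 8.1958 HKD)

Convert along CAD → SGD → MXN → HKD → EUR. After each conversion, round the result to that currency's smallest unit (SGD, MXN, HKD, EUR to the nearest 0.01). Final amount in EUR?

EUR 3,187.18

CAD 4,300.00 ÷ 0.98329 = SGD 4,373.07
SGD 4,373.07 ÷ 0.066992 = MXN 65,277.50
MXN 65,277.50 ÷ 2.4990 = HKD 26,121.45
HKD 26,121.45 ÷ 8.1958 = EUR 3,187.18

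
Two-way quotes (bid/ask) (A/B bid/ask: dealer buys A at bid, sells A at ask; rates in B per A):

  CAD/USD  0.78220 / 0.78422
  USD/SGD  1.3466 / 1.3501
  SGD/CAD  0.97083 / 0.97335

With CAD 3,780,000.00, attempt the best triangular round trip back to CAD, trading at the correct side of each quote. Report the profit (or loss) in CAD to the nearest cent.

Net profit: CAD 85,373.01

Best loop CAD → USD → SGD → CAD:
CAD 3,780,000.00 × 0.78220 (sell CAD at bid) = USD 2,956,716.00
USD 2,956,716.00 × 1.3466 (sell USD at bid) = SGD 3,981,513.77
SGD 3,981,513.77 × 0.97083 (sell SGD at bid) = CAD 3,865,373.01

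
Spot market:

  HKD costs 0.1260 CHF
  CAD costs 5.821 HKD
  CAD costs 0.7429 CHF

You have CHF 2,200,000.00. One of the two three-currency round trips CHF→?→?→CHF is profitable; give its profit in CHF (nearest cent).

Profit: CHF 28,357.64

Profitable loop is CHF → HKD → CAD → CHF:
CHF 2,200,000.00 ÷ 0.1260 = HKD 17,460,317.46
HKD 17,460,317.46 ÷ 5.821 = CAD 2,999,539.16
CAD 2,999,539.16 × 0.7429 = CHF 2,228,357.64
Profit = CHF 2,228,357.64 − CHF 2,200,000.00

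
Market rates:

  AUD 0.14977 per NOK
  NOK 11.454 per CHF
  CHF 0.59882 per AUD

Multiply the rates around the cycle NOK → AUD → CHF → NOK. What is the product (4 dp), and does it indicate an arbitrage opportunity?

Around NOK → AUD → CHF → NOK: 1 × 0.14977 × 0.59882 × 11.454 = 1.027255
Product > 1; profitable direction is NOK → AUD → CHF → NOK.

1.0273 (arbitrage exists)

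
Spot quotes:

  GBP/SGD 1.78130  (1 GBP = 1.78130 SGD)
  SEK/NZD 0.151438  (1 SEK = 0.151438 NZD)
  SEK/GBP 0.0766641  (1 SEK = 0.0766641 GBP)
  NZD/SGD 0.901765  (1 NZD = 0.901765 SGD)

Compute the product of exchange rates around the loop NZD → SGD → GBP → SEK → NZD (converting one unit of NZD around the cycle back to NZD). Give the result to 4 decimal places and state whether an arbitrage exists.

Around NZD → SGD → GBP → SEK → NZD: 1 × 0.901765 ÷ 1.78130 ÷ 0.0766641 × 0.151438 = 0.999998
Product ≈ 1 (deviation 0.000%, within rounding noise).

1.0000 (no arbitrage)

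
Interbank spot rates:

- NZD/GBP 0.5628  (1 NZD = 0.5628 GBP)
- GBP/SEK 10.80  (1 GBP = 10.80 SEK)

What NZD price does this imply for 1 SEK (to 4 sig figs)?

SEK/NZD = 0.1645

1 SEK ÷ 10.80 = 0.0925926 GBP
0.0925926 GBP ÷ 0.5628 = 0.164521 NZD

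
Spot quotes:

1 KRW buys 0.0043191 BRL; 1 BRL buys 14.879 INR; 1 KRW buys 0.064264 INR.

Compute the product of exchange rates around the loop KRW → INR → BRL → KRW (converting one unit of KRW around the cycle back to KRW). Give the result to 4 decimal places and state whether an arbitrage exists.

Around KRW → INR → BRL → KRW: 1 × 0.064264 ÷ 14.879 ÷ 0.0043191 = 1.000002
Product ≈ 1 (deviation 0.000%, within rounding noise).

1.0000 (no arbitrage)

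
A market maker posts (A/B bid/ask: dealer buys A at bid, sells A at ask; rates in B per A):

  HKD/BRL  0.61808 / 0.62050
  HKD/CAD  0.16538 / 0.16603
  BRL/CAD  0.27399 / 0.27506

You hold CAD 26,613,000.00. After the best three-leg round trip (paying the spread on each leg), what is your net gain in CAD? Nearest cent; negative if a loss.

Net profit: CAD 531,801.44

Best loop CAD → HKD → BRL → CAD:
CAD 26,613,000.00 ÷ 0.16603 (buy HKD at ask) = HKD 160,290,308.98
HKD 160,290,308.98 × 0.61808 (sell HKD at bid) = BRL 99,072,234.17
BRL 99,072,234.17 × 0.27399 (sell BRL at bid) = CAD 27,144,801.44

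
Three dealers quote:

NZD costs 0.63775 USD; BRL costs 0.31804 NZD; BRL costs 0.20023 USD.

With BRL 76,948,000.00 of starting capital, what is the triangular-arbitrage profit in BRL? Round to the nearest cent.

Profitable loop is BRL → NZD → USD → BRL:
BRL 76,948,000.00 × 0.31804 = NZD 24,472,541.92
NZD 24,472,541.92 × 0.63775 = USD 15,607,363.61
USD 15,607,363.61 ÷ 0.20023 = BRL 77,947,178.79
Profit = BRL 77,947,178.79 − BRL 76,948,000.00

Profit: BRL 999,178.79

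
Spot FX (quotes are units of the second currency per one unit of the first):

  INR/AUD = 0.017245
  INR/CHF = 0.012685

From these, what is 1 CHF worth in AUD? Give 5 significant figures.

1 CHF ÷ 0.012685 = 78.8333 INR
78.8333 INR × 0.017245 = 1.35948 AUD

CHF/AUD = 1.3595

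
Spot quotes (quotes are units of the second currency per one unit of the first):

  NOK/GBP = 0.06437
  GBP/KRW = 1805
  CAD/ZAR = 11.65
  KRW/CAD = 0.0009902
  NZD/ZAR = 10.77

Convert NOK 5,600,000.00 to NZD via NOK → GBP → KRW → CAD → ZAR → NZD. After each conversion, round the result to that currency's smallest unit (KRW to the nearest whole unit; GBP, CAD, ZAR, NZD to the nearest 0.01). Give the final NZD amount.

NZD 696,918.33

NOK 5,600,000.00 × 0.06437 = GBP 360,472.00
GBP 360,472.00 × 1805 = KRW 650,651,960
KRW 650,651,960 × 0.0009902 = CAD 644,275.57
CAD 644,275.57 × 11.65 = ZAR 7,505,810.39
ZAR 7,505,810.39 ÷ 10.77 = NZD 696,918.33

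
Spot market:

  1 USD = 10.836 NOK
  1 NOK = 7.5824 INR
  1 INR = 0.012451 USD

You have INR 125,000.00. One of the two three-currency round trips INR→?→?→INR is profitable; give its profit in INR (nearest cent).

Profit: INR 2,876.26

Profitable loop is INR → USD → NOK → INR:
INR 125,000.00 × 0.012451 = USD 1,556.38
USD 1,556.38 × 10.836 = NOK 16,864.88
NOK 16,864.88 × 7.5824 = INR 127,876.26
Profit = INR 127,876.26 − INR 125,000.00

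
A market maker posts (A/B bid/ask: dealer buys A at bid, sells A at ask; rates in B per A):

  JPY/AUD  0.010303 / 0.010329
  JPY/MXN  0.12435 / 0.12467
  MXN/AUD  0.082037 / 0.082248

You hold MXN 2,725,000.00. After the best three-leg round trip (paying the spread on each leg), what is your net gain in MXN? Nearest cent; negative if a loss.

Net profit: MXN 13,059.62

Best loop MXN → JPY → AUD → MXN:
MXN 2,725,000.00 ÷ 0.12467 (buy JPY at ask) = JPY 21,857,704
JPY 21,857,704 × 0.010303 (sell JPY at bid) = AUD 225,199.93
AUD 225,199.93 ÷ 0.082248 (buy MXN at ask) = MXN 2,738,059.62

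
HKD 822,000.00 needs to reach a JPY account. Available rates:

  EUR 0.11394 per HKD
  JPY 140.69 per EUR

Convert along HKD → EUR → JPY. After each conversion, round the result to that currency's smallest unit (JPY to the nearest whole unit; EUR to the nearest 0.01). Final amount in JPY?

HKD 822,000.00 × 0.11394 = EUR 93,658.68
EUR 93,658.68 × 140.69 = JPY 13,176,840

JPY 13,176,840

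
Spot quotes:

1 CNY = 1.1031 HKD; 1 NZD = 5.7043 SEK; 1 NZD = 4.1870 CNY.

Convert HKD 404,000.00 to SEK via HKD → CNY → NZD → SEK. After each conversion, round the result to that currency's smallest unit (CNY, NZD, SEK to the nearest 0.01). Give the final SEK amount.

SEK 498,960.14

HKD 404,000.00 ÷ 1.1031 = CNY 366,240.59
CNY 366,240.59 ÷ 4.1870 = NZD 87,470.88
NZD 87,470.88 × 5.7043 = SEK 498,960.14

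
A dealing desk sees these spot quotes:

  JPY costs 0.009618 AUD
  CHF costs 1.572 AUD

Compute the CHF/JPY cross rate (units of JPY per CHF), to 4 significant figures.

CHF/JPY = 163.4

1 CHF × 1.572 = 1.572 AUD
1.572 AUD ÷ 0.009618 = 163.444 JPY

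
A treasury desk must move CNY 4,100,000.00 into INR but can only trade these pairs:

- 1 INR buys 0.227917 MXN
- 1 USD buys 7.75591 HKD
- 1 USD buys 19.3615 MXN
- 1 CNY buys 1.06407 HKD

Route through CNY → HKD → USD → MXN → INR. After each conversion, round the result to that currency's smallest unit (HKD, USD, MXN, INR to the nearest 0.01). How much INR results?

INR 47,784,117.77

CNY 4,100,000.00 × 1.06407 = HKD 4,362,687.00
HKD 4,362,687.00 ÷ 7.75591 = USD 562,498.40
USD 562,498.40 × 19.3615 = MXN 10,890,812.77
MXN 10,890,812.77 ÷ 0.227917 = INR 47,784,117.77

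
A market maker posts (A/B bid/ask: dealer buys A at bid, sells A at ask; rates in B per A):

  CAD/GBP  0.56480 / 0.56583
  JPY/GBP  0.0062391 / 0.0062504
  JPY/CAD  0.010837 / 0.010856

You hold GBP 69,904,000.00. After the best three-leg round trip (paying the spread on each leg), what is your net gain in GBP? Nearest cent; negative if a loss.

Best loop GBP → CAD → JPY → GBP:
GBP 69,904,000.00 ÷ 0.56583 (buy CAD at ask) = CAD 123,542,406.73
CAD 123,542,406.73 ÷ 0.010856 (buy JPY at ask) = JPY 11,380,103,789
JPY 11,380,103,789 × 0.0062391 (sell JPY at bid) = GBP 71,001,605.55

Net profit: GBP 1,097,605.55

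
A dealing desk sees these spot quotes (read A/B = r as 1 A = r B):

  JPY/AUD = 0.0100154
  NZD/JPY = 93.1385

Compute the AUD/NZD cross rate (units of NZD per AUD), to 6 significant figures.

AUD/NZD = 1.07202

1 AUD ÷ 0.0100154 = 99.8462 JPY
99.8462 JPY ÷ 93.1385 = 1.07202 NZD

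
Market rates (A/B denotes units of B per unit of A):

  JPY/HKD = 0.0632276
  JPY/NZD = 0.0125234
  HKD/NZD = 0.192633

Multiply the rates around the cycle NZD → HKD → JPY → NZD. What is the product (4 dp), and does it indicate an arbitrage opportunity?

Around NZD → HKD → JPY → NZD: 1 ÷ 0.192633 ÷ 0.0632276 × 0.0125234 = 1.028217
Product > 1; profitable direction is NZD → HKD → JPY → NZD.

1.0282 (arbitrage exists)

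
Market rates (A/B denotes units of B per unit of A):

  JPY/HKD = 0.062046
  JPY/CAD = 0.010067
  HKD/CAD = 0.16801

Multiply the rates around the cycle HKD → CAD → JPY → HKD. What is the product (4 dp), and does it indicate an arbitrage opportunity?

1.0355 (arbitrage exists)

Around HKD → CAD → JPY → HKD: 1 × 0.16801 ÷ 0.010067 × 0.062046 = 1.035497
Product > 1; profitable direction is HKD → CAD → JPY → HKD.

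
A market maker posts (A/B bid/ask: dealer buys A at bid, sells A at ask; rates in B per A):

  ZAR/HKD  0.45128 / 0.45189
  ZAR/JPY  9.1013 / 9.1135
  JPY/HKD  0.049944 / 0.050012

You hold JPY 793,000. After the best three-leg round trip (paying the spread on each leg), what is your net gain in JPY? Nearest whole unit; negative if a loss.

Best loop JPY → HKD → ZAR → JPY:
JPY 793,000 × 0.049944 (sell JPY at bid) = HKD 39,605.59
HKD 39,605.59 ÷ 0.45189 (buy ZAR at ask) = ZAR 87,644.32
ZAR 87,644.32 × 9.1013 (sell ZAR at bid) = JPY 797,677

Net profit: JPY 4,677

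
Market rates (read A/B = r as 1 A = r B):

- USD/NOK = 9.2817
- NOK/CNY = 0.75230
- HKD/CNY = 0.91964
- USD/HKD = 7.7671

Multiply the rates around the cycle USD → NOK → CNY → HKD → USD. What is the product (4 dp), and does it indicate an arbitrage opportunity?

0.9776 (arbitrage exists)

Around USD → NOK → CNY → HKD → USD: 1 × 9.2817 × 0.75230 ÷ 0.91964 ÷ 7.7671 = 0.977556
Product < 1; profitable direction is USD → HKD → CNY → NOK → USD.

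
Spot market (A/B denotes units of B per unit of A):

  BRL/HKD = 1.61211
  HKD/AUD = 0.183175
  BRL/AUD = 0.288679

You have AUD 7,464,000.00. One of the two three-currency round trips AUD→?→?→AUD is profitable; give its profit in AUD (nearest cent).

Profitable loop is AUD → BRL → HKD → AUD:
AUD 7,464,000.00 ÷ 0.288679 = BRL 25,855,708.24
BRL 25,855,708.24 × 1.61211 = HKD 41,682,245.82
HKD 41,682,245.82 × 0.183175 = AUD 7,635,145.38
Profit = AUD 7,635,145.38 − AUD 7,464,000.00

Profit: AUD 171,145.38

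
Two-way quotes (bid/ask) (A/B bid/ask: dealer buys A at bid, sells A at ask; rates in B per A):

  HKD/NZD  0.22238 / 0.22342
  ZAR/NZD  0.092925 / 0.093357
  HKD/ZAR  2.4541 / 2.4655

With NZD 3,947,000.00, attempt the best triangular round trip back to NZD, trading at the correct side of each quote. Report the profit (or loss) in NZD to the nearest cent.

Best loop NZD → HKD → ZAR → NZD:
NZD 3,947,000.00 ÷ 0.22342 (buy HKD at ask) = HKD 17,666,278.76
HKD 17,666,278.76 × 2.4541 (sell HKD at bid) = ZAR 43,354,814.70
ZAR 43,354,814.70 × 0.092925 (sell ZAR at bid) = NZD 4,028,746.16

Net profit: NZD 81,746.16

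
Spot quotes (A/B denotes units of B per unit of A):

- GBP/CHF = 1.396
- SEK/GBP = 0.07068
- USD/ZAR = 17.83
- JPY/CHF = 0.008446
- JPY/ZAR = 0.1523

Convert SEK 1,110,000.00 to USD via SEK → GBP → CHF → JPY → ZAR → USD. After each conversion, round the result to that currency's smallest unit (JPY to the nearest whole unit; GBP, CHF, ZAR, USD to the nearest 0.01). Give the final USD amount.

USD 110,764.96

SEK 1,110,000.00 × 0.07068 = GBP 78,454.80
GBP 78,454.80 × 1.396 = CHF 109,522.90
CHF 109,522.90 ÷ 0.008446 = JPY 12,967,428
JPY 12,967,428 × 0.1523 = ZAR 1,974,939.28
ZAR 1,974,939.28 ÷ 17.83 = USD 110,764.96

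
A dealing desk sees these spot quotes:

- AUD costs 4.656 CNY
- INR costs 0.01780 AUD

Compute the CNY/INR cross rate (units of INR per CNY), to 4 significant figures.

1 CNY ÷ 4.656 = 0.214777 AUD
0.214777 AUD ÷ 0.01780 = 12.0661 INR

CNY/INR = 12.07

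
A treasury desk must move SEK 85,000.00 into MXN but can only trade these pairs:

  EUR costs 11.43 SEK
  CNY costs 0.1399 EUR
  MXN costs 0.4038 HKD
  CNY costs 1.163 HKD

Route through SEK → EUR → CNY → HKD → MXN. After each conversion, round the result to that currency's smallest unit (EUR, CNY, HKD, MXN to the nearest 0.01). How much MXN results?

MXN 153,097.60

SEK 85,000.00 ÷ 11.43 = EUR 7,436.57
EUR 7,436.57 ÷ 0.1399 = CNY 53,156.33
CNY 53,156.33 × 1.163 = HKD 61,820.81
HKD 61,820.81 ÷ 0.4038 = MXN 153,097.60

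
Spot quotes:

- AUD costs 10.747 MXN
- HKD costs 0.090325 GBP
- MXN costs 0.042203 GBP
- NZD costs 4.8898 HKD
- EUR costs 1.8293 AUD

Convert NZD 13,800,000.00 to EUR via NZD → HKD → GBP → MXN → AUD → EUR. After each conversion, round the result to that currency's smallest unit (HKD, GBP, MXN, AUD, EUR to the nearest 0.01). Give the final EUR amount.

NZD 13,800,000.00 × 4.8898 = HKD 67,479,240.00
HKD 67,479,240.00 × 0.090325 = GBP 6,095,062.35
GBP 6,095,062.35 ÷ 0.042203 = MXN 144,422,490.11
MXN 144,422,490.11 ÷ 10.747 = AUD 13,438,400.49
AUD 13,438,400.49 ÷ 1.8293 = EUR 7,346,198.27

EUR 7,346,198.27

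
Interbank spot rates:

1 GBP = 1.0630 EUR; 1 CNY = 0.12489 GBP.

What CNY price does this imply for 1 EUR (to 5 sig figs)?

EUR/CNY = 7.5325

1 EUR ÷ 1.0630 = 0.940734 GBP
0.940734 GBP ÷ 0.12489 = 7.5325 CNY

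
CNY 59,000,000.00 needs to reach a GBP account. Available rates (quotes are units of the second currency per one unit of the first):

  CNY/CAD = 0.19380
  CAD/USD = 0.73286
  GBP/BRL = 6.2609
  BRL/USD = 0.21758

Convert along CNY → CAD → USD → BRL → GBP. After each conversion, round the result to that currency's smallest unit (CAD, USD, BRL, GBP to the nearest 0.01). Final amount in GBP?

CNY 59,000,000.00 × 0.19380 = CAD 11,434,200.00
CAD 11,434,200.00 × 0.73286 = USD 8,379,667.81
USD 8,379,667.81 ÷ 0.21758 = BRL 38,513,042.61
BRL 38,513,042.61 ÷ 6.2609 = GBP 6,151,358.85

GBP 6,151,358.85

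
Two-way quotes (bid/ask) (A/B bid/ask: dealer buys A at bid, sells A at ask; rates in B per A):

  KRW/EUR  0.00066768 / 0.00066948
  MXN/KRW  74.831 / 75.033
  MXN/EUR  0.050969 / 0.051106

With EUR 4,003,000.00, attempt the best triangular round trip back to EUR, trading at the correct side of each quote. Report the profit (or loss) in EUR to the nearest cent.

Best loop EUR → KRW → MXN → EUR:
EUR 4,003,000.00 ÷ 0.00066948 (buy KRW at ask) = KRW 5,979,267,491
KRW 5,979,267,491 ÷ 75.033 (buy MXN at ask) = MXN 79,688,503.61
MXN 79,688,503.61 × 0.050969 (sell MXN at bid) = EUR 4,061,643.34

Net profit: EUR 58,643.34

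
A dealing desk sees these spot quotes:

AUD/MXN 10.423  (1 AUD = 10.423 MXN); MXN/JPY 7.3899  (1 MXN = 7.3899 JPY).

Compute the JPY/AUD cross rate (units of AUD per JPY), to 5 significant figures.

JPY/AUD = 0.012983

1 JPY ÷ 7.3899 = 0.13532 MXN
0.13532 MXN ÷ 10.423 = 0.0129828 AUD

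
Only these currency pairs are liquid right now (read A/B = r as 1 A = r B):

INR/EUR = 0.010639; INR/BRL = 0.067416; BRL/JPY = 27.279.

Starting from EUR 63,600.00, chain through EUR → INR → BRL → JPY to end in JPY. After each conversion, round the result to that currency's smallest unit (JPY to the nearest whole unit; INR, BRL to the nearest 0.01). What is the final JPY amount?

EUR 63,600.00 ÷ 0.010639 = INR 5,978,005.45
INR 5,978,005.45 × 0.067416 = BRL 403,013.22
BRL 403,013.22 × 27.279 = JPY 10,993,798

JPY 10,993,798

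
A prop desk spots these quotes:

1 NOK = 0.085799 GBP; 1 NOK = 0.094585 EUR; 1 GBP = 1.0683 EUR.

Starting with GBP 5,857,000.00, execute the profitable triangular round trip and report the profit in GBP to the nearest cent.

Profitable loop is GBP → NOK → EUR → GBP:
GBP 5,857,000.00 ÷ 0.085799 = NOK 68,264,198.88
NOK 68,264,198.88 × 0.094585 = EUR 6,456,769.25
EUR 6,456,769.25 ÷ 1.0683 = GBP 6,043,966.35
Profit = GBP 6,043,966.35 − GBP 5,857,000.00

Profit: GBP 186,966.35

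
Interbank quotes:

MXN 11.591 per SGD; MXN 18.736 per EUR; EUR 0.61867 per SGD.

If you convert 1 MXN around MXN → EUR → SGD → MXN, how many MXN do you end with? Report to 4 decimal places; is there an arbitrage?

1.0000 (no arbitrage)

Around MXN → EUR → SGD → MXN: 1 ÷ 18.736 ÷ 0.61867 × 11.591 = 0.999965
Product ≈ 1 (deviation 0.003%, within rounding noise).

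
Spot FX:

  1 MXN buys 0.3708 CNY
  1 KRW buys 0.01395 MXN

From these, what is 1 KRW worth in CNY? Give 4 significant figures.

KRW/CNY = 0.005173

1 KRW × 0.01395 = 0.01395 MXN
0.01395 MXN × 0.3708 = 0.00517266 CNY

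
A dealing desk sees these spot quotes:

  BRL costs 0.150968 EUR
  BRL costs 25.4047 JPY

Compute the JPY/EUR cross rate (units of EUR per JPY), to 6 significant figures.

JPY/EUR = 0.00594252

1 JPY ÷ 25.4047 = 0.0393628 BRL
0.0393628 BRL × 0.150968 = 0.00594252 EUR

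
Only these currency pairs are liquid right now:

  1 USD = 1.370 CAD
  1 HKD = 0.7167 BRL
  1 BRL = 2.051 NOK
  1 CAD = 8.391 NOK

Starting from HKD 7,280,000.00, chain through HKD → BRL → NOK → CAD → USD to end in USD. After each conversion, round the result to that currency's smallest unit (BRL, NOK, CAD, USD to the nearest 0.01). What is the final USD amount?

HKD 7,280,000.00 × 0.7167 = BRL 5,217,576.00
BRL 5,217,576.00 × 2.051 = NOK 10,701,248.38
NOK 10,701,248.38 ÷ 8.391 = CAD 1,275,324.56
CAD 1,275,324.56 ÷ 1.370 = USD 930,893.84

USD 930,893.84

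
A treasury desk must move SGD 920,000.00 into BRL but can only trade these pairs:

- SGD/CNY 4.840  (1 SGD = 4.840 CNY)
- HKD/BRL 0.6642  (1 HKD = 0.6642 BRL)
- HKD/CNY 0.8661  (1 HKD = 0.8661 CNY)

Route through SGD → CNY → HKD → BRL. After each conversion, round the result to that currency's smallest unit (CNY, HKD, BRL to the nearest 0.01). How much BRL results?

BRL 3,414,790.16

SGD 920,000.00 × 4.840 = CNY 4,452,800.00
CNY 4,452,800.00 ÷ 0.8661 = HKD 5,141,207.71
HKD 5,141,207.71 × 0.6642 = BRL 3,414,790.16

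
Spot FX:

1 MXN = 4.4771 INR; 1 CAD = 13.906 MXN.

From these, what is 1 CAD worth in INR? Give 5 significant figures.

1 CAD × 13.906 = 13.906 MXN
13.906 MXN × 4.4771 = 62.2586 INR

CAD/INR = 62.259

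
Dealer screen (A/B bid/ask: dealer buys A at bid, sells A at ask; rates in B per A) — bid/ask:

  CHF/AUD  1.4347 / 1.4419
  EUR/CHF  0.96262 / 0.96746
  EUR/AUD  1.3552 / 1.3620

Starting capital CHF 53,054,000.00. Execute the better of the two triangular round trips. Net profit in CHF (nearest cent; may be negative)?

Best loop CHF → AUD → EUR → CHF:
CHF 53,054,000.00 × 1.4347 (sell CHF at bid) = AUD 76,116,573.80
AUD 76,116,573.80 ÷ 1.3620 (buy EUR at ask) = EUR 55,885,883.85
EUR 55,885,883.85 × 0.96262 (sell EUR at bid) = CHF 53,796,869.51

Net profit: CHF 742,869.51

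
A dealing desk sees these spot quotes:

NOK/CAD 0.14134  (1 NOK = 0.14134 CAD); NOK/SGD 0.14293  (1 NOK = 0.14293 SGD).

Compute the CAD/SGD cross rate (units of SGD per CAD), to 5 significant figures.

1 CAD ÷ 0.14134 = 7.07514 NOK
7.07514 NOK × 0.14293 = 1.01125 SGD

CAD/SGD = 1.0112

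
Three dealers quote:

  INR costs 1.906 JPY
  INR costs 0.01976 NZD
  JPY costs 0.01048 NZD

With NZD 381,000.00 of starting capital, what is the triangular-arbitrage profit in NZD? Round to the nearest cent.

Profit: NZD 4,143.18

Profitable loop is NZD → INR → JPY → NZD:
NZD 381,000.00 ÷ 0.01976 = INR 19,281,376.52
INR 19,281,376.52 × 1.906 = JPY 36,750,304
JPY 36,750,304 × 0.01048 = NZD 385,143.18
Profit = NZD 385,143.18 − NZD 381,000.00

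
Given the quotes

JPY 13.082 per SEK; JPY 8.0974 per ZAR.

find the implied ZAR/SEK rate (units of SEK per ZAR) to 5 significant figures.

1 ZAR × 8.0974 = 8.0974 JPY
8.0974 JPY ÷ 13.082 = 0.618973 SEK

ZAR/SEK = 0.61897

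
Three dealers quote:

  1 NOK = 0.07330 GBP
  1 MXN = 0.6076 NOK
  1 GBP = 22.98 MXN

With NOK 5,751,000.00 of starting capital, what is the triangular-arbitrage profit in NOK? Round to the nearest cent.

Profitable loop is NOK → GBP → MXN → NOK:
NOK 5,751,000.00 × 0.07330 = GBP 421,548.30
GBP 421,548.30 × 22.98 = MXN 9,687,179.93
MXN 9,687,179.93 × 0.6076 = NOK 5,885,930.53
Profit = NOK 5,885,930.53 − NOK 5,751,000.00

Profit: NOK 134,930.53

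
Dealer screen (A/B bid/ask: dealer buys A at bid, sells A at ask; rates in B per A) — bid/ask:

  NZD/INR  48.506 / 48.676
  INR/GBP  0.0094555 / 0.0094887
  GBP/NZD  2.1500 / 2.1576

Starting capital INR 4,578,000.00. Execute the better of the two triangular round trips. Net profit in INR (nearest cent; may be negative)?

Best loop INR → NZD → GBP → INR:
INR 4,578,000.00 ÷ 48.676 (buy NZD at ask) = NZD 94,050.46
NZD 94,050.46 ÷ 2.1576 (buy GBP at ask) = GBP 43,590.31
GBP 43,590.31 ÷ 0.0094887 (buy INR at ask) = INR 4,593,918.19

Net profit: INR 15,918.19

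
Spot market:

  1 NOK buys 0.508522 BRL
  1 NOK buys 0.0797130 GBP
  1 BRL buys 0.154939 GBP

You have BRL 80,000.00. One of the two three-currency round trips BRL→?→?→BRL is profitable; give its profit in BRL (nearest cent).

Profit: BRL 937.29

Profitable loop is BRL → NOK → GBP → BRL:
BRL 80,000.00 ÷ 0.508522 = NOK 157,318.66
NOK 157,318.66 × 0.0797130 = GBP 12,540.34
GBP 12,540.34 ÷ 0.154939 = BRL 80,937.29
Profit = BRL 80,937.29 − BRL 80,000.00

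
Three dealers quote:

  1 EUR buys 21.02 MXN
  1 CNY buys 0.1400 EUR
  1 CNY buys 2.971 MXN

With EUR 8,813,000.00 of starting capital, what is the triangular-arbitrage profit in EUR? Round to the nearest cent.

Profit: EUR 84,452.43

Profitable loop is EUR → CNY → MXN → EUR:
EUR 8,813,000.00 ÷ 0.1400 = CNY 62,950,000.00
CNY 62,950,000.00 × 2.971 = MXN 187,024,450.00
MXN 187,024,450.00 ÷ 21.02 = EUR 8,897,452.43
Profit = EUR 8,897,452.43 − EUR 8,813,000.00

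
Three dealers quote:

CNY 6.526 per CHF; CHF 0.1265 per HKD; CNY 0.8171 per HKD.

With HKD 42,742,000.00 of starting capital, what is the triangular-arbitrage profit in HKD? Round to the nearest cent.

Profitable loop is HKD → CHF → CNY → HKD:
HKD 42,742,000.00 × 0.1265 = CHF 5,406,863.00
CHF 5,406,863.00 × 6.526 = CNY 35,285,187.94
CNY 35,285,187.94 ÷ 0.8171 = HKD 43,183,438.92
Profit = HKD 43,183,438.92 − HKD 42,742,000.00

Profit: HKD 441,438.92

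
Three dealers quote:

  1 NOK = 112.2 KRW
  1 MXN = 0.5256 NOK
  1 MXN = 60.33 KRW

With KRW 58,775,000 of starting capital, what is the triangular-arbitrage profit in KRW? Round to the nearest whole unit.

Profit: KRW 1,353,137

Profitable loop is KRW → NOK → MXN → KRW:
KRW 58,775,000 ÷ 112.2 = NOK 523,841.35
NOK 523,841.35 ÷ 0.5256 = MXN 996,654.02
MXN 996,654.02 × 60.33 = KRW 60,128,137
Profit = KRW 60,128,137 − KRW 58,775,000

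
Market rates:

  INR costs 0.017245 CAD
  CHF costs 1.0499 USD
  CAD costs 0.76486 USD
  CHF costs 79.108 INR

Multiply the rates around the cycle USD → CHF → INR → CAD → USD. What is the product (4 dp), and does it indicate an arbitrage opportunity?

Around USD → CHF → INR → CAD → USD: 1 ÷ 1.0499 × 79.108 × 0.017245 × 0.76486 = 0.993843
Product < 1; profitable direction is USD → CAD → INR → CHF → USD.

0.9938 (arbitrage exists)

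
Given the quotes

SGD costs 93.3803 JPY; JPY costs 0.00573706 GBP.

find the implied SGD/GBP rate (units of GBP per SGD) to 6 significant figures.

1 SGD × 93.3803 = 93.3803 JPY
93.3803 JPY × 0.00573706 = 0.535728 GBP

SGD/GBP = 0.535728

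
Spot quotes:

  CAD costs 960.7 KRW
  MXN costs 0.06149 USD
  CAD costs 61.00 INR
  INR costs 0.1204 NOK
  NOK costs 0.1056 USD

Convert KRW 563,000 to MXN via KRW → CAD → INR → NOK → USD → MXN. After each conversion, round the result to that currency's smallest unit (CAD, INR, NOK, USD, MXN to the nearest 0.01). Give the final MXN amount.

KRW 563,000 ÷ 960.7 = CAD 586.03
CAD 586.03 × 61.00 = INR 35,747.83
INR 35,747.83 × 0.1204 = NOK 4,304.04
NOK 4,304.04 × 0.1056 = USD 454.51
USD 454.51 ÷ 0.06149 = MXN 7,391.61

MXN 7,391.61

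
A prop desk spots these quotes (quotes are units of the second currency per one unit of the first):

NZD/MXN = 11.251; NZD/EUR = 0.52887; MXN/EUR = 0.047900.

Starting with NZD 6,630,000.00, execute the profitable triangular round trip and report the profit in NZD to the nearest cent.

Profit: NZD 126,024.78

Profitable loop is NZD → MXN → EUR → NZD:
NZD 6,630,000.00 × 11.251 = MXN 74,594,130.00
MXN 74,594,130.00 × 0.047900 = EUR 3,573,058.83
EUR 3,573,058.83 ÷ 0.52887 = NZD 6,756,024.78
Profit = NZD 6,756,024.78 − NZD 6,630,000.00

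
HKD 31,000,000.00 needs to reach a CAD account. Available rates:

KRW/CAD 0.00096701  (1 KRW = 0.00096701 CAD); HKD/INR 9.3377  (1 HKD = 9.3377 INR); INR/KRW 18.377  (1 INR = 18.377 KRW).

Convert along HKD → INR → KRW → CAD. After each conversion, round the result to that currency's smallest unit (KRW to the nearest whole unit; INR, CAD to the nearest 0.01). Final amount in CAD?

HKD 31,000,000.00 × 9.3377 = INR 289,468,700.00
INR 289,468,700.00 × 18.377 = KRW 5,319,566,300
KRW 5,319,566,300 × 0.00096701 = CAD 5,144,073.81

CAD 5,144,073.81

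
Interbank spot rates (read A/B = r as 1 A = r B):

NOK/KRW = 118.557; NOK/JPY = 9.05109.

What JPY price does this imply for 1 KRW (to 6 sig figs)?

KRW/JPY = 0.0763438

1 KRW ÷ 118.557 = 0.00843476 NOK
0.00843476 NOK × 9.05109 = 0.0763438 JPY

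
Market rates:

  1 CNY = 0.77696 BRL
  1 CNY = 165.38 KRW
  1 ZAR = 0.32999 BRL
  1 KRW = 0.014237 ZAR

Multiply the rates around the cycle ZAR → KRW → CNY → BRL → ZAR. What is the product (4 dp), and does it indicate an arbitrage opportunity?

1.0000 (no arbitrage)

Around ZAR → KRW → CNY → BRL → ZAR: 1 ÷ 0.014237 ÷ 165.38 × 0.77696 ÷ 0.32999 = 0.999992
Product ≈ 1 (deviation 0.001%, within rounding noise).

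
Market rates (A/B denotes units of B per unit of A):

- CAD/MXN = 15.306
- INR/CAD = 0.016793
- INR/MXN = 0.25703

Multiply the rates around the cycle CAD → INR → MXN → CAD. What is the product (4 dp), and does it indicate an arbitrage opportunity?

1.0000 (no arbitrage)

Around CAD → INR → MXN → CAD: 1 ÷ 0.016793 × 0.25703 ÷ 15.306 = 0.999986
Product ≈ 1 (deviation 0.001%, within rounding noise).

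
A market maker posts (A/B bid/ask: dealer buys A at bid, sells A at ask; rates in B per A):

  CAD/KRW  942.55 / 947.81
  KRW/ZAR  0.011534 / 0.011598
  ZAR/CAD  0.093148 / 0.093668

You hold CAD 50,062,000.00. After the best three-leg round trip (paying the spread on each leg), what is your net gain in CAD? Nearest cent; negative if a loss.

Best loop CAD → KRW → ZAR → CAD:
CAD 50,062,000.00 × 942.55 (sell CAD at bid) = KRW 47,185,938,100
KRW 47,185,938,100 × 0.011534 (sell KRW at bid) = ZAR 544,242,610.05
ZAR 544,242,610.05 × 0.093148 (sell ZAR at bid) = CAD 50,695,110.64

Net profit: CAD 633,110.64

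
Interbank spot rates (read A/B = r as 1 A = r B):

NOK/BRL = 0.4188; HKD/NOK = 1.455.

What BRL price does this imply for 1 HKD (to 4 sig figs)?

HKD/BRL = 0.6094

1 HKD × 1.455 = 1.455 NOK
1.455 NOK × 0.4188 = 0.609354 BRL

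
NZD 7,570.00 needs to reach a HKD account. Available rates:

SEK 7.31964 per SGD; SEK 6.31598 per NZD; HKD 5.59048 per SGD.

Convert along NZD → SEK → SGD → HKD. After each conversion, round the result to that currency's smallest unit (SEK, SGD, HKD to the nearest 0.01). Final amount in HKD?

NZD 7,570.00 × 6.31598 = SEK 47,811.97
SEK 47,811.97 ÷ 7.31964 = SGD 6,532.01
SGD 6,532.01 × 5.59048 = HKD 36,517.07

HKD 36,517.07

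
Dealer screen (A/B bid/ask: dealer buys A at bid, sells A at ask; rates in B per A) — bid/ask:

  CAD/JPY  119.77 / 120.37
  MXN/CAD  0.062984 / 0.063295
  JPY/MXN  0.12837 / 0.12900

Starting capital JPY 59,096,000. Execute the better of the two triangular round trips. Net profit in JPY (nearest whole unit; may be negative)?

Best loop JPY → CAD → MXN → JPY:
JPY 59,096,000 ÷ 120.37 (buy CAD at ask) = CAD 490,952.90
CAD 490,952.90 ÷ 0.063295 (buy MXN at ask) = MXN 7,756,582.59
MXN 7,756,582.59 ÷ 0.12900 (buy JPY at ask) = JPY 60,128,547

Net profit: JPY 1,032,547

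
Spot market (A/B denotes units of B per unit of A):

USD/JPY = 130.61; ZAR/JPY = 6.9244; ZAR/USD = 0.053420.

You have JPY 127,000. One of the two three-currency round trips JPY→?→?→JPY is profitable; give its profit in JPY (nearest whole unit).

Profitable loop is JPY → ZAR → USD → JPY:
JPY 127,000 ÷ 6.9244 = ZAR 18,340.94
ZAR 18,340.94 × 0.053420 = USD 979.77
USD 979.77 × 130.61 = JPY 127,968
Profit = JPY 127,968 − JPY 127,000

Profit: JPY 968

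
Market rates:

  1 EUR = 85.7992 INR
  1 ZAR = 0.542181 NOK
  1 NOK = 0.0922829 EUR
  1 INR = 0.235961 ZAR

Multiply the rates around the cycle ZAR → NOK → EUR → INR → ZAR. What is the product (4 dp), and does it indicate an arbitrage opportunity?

Around ZAR → NOK → EUR → INR → ZAR: 1 × 0.542181 × 0.0922829 × 85.7992 × 0.235961 = 1.012952
Product > 1; profitable direction is ZAR → NOK → EUR → INR → ZAR.

1.0130 (arbitrage exists)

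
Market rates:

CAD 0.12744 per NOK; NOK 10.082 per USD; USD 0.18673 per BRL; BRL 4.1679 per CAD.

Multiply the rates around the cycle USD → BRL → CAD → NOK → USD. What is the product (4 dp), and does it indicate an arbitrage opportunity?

1.0000 (no arbitrage)

Around USD → BRL → CAD → NOK → USD: 1 ÷ 0.18673 ÷ 4.1679 ÷ 0.12744 ÷ 10.082 = 1.000037
Product ≈ 1 (deviation 0.004%, within rounding noise).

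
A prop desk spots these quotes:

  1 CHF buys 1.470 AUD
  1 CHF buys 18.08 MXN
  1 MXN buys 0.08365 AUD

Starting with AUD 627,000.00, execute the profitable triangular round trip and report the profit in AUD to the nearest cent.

Profit: AUD 18,081.49

Profitable loop is AUD → CHF → MXN → AUD:
AUD 627,000.00 ÷ 1.470 = CHF 426,530.61
CHF 426,530.61 × 18.08 = MXN 7,711,673.47
MXN 7,711,673.47 × 0.08365 = AUD 645,081.49
Profit = AUD 645,081.49 − AUD 627,000.00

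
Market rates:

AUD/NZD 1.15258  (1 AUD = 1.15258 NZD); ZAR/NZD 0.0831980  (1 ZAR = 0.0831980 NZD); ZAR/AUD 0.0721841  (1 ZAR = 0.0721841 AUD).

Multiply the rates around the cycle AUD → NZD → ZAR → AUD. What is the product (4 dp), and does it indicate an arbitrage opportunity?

1.0000 (no arbitrage)

Around AUD → NZD → ZAR → AUD: 1 × 1.15258 ÷ 0.0831980 × 0.0721841 = 0.999999
Product ≈ 1 (deviation 0.000%, within rounding noise).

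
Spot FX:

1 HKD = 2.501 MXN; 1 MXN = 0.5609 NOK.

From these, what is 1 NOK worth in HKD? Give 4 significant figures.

1 NOK ÷ 0.5609 = 1.78285 MXN
1.78285 MXN ÷ 2.501 = 0.712854 HKD

NOK/HKD = 0.7129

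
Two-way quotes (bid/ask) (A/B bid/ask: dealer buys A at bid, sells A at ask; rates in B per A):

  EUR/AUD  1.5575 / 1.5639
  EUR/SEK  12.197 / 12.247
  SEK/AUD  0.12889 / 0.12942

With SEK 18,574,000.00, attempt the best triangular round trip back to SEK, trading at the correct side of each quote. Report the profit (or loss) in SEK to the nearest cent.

Best loop SEK → AUD → EUR → SEK:
SEK 18,574,000.00 × 0.12889 (sell SEK at bid) = AUD 2,394,002.86
AUD 2,394,002.86 ÷ 1.5639 (buy EUR at ask) = EUR 1,530,790.24
EUR 1,530,790.24 × 12.197 (sell EUR at bid) = SEK 18,671,048.59

Net profit: SEK 97,048.59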